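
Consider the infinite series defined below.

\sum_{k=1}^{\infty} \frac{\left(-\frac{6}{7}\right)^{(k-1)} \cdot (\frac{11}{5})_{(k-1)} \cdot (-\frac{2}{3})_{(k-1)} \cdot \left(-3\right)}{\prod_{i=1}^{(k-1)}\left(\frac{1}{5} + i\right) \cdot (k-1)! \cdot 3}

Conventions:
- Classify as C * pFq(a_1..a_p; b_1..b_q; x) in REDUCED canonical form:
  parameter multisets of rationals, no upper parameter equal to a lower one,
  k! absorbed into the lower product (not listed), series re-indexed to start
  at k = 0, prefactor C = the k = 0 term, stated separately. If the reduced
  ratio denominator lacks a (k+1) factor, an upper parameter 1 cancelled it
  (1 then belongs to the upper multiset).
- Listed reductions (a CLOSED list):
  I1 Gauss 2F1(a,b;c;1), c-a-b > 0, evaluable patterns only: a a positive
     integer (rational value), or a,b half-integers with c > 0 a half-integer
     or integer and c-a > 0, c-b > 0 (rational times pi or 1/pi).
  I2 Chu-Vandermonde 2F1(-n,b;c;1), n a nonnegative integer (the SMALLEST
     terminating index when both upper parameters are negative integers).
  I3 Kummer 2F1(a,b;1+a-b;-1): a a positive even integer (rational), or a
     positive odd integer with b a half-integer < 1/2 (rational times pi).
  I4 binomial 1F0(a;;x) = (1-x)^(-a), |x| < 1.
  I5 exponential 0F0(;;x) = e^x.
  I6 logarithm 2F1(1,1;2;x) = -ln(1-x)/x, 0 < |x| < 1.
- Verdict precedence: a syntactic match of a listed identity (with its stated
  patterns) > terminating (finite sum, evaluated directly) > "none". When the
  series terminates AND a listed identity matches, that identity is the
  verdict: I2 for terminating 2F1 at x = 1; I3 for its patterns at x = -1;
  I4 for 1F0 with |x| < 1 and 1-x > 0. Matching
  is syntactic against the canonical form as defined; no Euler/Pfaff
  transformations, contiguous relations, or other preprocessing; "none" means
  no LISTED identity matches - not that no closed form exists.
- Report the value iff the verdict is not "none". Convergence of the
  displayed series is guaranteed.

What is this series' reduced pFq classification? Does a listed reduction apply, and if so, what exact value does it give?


The tell: with t_0 = -1, the lower running product (C = -1) is a rising factorial.
Consecutive-term ratio: r(k) = -\frac{6}{7} * (k-\frac{2}{3}) (k+\frac{11}{5}) / [(k+\frac{6}{5}) (k+1)] - rational in k. x = -\frac{6}{7}; t_0 = -1; negate the roots.

Classification (C = -1): 2F1 with upper {-\frac{2}{3}, \frac{11}{5}}, lower {\frac{6}{5}}, argument x = -\frac{6}{7}. Verdict: none - at argument -\frac{6}{7} the multisets {-\frac{2}{3}, \frac{11}{5}} ; {\frac{6}{5}} match no listed identity.


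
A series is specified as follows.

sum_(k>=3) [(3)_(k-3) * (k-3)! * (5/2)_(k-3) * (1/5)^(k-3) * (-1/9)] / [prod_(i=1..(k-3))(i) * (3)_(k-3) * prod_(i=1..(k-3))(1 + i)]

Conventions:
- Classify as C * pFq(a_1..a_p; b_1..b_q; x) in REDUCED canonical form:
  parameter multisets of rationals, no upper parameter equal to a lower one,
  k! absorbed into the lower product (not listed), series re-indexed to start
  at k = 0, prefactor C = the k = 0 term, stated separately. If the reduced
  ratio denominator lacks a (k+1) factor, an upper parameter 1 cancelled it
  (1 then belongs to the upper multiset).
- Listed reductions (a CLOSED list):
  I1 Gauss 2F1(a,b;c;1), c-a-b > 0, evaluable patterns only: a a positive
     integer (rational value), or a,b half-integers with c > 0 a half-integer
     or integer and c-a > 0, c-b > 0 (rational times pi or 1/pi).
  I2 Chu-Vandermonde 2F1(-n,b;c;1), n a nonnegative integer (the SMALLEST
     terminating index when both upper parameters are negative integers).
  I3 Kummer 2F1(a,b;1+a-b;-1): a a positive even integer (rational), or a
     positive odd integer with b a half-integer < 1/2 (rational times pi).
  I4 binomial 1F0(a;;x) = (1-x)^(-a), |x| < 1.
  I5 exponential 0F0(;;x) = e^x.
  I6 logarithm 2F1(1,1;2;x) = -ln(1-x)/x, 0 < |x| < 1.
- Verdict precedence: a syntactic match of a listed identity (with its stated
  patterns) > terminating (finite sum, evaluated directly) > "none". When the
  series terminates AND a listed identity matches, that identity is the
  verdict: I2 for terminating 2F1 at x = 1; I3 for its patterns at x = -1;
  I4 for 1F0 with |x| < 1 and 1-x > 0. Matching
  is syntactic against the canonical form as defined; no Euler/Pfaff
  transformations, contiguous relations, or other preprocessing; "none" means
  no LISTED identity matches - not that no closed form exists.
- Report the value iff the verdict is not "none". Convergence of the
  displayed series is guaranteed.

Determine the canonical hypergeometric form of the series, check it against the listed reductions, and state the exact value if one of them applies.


With C = -1/9: the canonical form is 2F1(1, 5/2; 2; 1/5). Verdict: none - at argument 1/5 the multisets {1, 5/2} ; {2} match no listed identity.

Key observation: t_0 = -1/9 here, and the product of the first k integers (prefactor -1/9) is k!.
Consecutive-term ratio: r(k) = (1/5) * (k+1) (k+5/2) / [(k+2) (k+1)] - rational in k. x = (1/5); t_0 = -1/9; negate the roots.


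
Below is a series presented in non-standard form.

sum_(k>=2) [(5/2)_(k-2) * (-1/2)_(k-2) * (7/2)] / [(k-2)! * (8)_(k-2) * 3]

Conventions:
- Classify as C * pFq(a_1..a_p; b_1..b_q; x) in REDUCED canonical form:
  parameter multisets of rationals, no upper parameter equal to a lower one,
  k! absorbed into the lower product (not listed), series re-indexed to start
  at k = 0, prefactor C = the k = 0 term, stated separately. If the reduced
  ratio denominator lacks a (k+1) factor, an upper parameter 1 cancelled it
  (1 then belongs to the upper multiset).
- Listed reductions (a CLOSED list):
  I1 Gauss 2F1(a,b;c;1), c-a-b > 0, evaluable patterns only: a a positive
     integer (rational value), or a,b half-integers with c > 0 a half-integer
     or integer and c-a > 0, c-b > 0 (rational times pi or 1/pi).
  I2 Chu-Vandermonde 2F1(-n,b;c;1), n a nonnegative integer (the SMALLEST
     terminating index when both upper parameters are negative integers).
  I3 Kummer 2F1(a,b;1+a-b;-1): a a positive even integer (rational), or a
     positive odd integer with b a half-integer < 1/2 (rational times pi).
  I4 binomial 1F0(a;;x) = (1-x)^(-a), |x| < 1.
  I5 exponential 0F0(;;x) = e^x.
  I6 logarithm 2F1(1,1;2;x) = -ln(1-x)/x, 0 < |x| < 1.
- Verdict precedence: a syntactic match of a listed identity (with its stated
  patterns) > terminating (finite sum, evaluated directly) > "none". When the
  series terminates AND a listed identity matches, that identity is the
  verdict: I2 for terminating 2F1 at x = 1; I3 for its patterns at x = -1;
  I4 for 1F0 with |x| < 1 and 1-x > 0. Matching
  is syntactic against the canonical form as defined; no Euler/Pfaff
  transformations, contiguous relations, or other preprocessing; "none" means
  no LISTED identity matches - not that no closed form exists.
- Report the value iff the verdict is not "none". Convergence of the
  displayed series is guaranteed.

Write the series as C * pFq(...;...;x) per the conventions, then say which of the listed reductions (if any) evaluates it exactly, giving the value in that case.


x = 1 here; the reduced form reads 2F1, upper {-1/2, 5/2}, lower {8}, C = 7/6. Verdict (x = 1): Gauss (I1, half-integer pattern) applies (x = 1; upper {-1/2, 5/2} half-integers, c = 8 in the evaluable pattern). Hence: (524288/173745) / pi.

Structural cue: x = 1 and the constant factors (C = 7/6) combine into one prefactor.
Consecutive-term ratio: r(k) = 1 * (k-1/2) (k+5/2) / [(k+8) (k+1)] - rational in k. x = 1; t_0 = 7/6; negate the roots.


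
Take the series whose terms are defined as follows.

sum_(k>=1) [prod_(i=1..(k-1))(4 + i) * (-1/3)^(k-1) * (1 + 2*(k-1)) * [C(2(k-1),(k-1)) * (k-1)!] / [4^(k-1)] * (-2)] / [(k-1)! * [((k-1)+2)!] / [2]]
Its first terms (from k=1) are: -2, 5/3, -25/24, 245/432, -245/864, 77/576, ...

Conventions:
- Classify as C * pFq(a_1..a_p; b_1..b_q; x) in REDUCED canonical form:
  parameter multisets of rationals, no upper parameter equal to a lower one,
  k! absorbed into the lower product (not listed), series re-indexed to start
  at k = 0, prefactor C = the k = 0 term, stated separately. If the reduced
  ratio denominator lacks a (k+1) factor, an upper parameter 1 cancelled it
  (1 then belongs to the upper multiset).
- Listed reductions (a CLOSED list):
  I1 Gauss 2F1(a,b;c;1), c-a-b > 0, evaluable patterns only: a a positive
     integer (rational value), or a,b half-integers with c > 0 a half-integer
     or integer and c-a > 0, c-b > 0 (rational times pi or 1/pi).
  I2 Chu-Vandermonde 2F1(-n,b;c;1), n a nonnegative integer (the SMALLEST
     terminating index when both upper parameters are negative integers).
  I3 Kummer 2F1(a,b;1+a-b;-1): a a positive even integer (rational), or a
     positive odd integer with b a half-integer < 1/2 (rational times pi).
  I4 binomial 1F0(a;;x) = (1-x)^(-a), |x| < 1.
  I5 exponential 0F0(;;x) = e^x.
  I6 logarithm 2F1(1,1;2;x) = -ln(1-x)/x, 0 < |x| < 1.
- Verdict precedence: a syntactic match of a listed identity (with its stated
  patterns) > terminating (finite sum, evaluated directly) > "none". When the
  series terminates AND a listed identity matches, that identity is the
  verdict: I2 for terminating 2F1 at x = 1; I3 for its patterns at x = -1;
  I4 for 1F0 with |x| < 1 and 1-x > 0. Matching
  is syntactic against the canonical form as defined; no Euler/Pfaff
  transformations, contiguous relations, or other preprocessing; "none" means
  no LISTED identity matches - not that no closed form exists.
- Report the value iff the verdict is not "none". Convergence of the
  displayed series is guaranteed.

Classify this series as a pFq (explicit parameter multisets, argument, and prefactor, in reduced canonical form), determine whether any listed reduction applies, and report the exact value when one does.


First insight: t_0 being -2, the denominator's factorial ratio (prefactor -2) is a lower Pochhammer.
Adjacent-term ratio: r(k) = (-1/3) * (k+3/2) (k+5) / [(k+3) (k+1)] ; factor over Q: parameters, x = (-1/3), and C = -2.

Prefactor -2, argument -1/3: 2F1 with upper {3/2, 5} over lower {3}. Verdict: no listed reduction: x = -1/3 and upper {3/2, 5} fail every I1-I6 pattern.


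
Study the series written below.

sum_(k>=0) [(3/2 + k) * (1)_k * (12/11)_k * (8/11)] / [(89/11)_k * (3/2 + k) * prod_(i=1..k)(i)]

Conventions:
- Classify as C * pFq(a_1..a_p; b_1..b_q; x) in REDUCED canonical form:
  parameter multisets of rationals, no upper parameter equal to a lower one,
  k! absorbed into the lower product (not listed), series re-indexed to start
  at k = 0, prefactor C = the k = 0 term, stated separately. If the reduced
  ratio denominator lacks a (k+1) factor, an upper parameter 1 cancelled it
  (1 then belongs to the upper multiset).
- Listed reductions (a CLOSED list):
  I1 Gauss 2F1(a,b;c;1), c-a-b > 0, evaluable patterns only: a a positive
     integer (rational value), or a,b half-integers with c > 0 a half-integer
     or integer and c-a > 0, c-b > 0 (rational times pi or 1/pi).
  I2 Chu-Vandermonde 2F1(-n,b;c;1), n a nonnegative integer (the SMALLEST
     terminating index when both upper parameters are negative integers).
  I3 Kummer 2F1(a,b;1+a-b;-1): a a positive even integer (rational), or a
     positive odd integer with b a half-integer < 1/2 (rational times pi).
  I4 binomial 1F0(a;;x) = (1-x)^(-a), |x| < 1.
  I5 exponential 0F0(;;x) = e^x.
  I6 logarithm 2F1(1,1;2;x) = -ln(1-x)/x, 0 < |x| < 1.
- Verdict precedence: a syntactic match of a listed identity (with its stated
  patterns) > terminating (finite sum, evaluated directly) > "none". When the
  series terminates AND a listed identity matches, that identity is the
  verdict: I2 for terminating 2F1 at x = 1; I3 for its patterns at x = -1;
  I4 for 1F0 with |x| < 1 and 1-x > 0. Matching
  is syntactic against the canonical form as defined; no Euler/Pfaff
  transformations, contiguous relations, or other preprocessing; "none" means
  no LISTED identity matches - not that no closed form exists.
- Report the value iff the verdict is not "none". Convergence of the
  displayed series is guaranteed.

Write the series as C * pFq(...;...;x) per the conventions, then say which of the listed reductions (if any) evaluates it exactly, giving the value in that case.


This is 8/11 * 2F1(1, 12/11; 89/11; 1) in reduced canonical form. Verdict (x = 1): Gauss's theorem (I1) applies (x = 1: the Gamma ratio telescopes since c-a-b = 6 > 0 and a = 1 in Z>0). Its exact value is 104/121.

The tell: t_0 being 8/11, the product of the first k integers (prefactor 8/11) is k!.
Term ratio: r(k) = 1 * (k+1) (k+12/11) / [(k+89/11) (k+1)] ; factor over Q: parameters, x = 1, and C = 8/11.


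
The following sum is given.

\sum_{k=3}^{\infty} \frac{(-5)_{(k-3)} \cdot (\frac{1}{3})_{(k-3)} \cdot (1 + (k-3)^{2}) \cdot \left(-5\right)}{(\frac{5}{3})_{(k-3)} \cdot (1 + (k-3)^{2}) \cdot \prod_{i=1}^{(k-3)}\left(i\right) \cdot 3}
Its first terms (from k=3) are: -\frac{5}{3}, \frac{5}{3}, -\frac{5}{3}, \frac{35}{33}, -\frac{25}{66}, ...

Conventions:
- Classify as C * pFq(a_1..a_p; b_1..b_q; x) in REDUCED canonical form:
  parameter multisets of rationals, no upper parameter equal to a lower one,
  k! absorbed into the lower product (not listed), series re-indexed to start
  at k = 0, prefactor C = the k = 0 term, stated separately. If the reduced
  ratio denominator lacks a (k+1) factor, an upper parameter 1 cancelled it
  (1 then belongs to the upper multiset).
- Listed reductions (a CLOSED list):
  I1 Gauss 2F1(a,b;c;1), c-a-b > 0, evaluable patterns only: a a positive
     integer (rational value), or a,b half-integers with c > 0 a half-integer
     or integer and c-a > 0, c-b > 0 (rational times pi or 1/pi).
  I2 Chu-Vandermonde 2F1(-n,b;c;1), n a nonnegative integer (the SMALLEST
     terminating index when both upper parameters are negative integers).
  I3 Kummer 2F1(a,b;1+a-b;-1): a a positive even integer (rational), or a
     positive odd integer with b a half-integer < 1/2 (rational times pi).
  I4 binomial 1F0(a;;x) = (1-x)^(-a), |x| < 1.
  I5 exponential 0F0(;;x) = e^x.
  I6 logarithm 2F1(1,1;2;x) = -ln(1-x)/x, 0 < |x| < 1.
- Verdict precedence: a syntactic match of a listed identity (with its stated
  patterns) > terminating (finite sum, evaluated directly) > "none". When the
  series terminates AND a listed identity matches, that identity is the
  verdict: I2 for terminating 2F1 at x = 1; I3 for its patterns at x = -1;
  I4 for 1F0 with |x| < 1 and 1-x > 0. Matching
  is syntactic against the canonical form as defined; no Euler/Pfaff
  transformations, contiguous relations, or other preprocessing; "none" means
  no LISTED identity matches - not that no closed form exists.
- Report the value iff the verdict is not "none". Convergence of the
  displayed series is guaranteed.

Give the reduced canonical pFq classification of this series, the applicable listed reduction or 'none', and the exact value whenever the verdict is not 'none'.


x = 1 here; the reduced form reads 2F1, upper {-5, \frac{1}{3}}, lower {\frac{5}{3}}, C = -\frac{5}{3}. Verdict (x = 1): the Chu-Vandermonde identity I2 applies (terminating 2F1 at x = 1 with n = 5, b = 1/3, c = \frac{5}{3}). Hence: -\frac{520}{561}.

First insight: t_0 = -\frac{5}{3} here, and the product of the first k integers (prefactor -5/3) is k!.
Consecutive-term ratio: r(k) = 1 * (k-5) (k+\frac{1}{3}) / [(k+\frac{5}{3}) (k+1)] - rational; roots negated = parameters, x = 1, C = -\frac{5}{3}.


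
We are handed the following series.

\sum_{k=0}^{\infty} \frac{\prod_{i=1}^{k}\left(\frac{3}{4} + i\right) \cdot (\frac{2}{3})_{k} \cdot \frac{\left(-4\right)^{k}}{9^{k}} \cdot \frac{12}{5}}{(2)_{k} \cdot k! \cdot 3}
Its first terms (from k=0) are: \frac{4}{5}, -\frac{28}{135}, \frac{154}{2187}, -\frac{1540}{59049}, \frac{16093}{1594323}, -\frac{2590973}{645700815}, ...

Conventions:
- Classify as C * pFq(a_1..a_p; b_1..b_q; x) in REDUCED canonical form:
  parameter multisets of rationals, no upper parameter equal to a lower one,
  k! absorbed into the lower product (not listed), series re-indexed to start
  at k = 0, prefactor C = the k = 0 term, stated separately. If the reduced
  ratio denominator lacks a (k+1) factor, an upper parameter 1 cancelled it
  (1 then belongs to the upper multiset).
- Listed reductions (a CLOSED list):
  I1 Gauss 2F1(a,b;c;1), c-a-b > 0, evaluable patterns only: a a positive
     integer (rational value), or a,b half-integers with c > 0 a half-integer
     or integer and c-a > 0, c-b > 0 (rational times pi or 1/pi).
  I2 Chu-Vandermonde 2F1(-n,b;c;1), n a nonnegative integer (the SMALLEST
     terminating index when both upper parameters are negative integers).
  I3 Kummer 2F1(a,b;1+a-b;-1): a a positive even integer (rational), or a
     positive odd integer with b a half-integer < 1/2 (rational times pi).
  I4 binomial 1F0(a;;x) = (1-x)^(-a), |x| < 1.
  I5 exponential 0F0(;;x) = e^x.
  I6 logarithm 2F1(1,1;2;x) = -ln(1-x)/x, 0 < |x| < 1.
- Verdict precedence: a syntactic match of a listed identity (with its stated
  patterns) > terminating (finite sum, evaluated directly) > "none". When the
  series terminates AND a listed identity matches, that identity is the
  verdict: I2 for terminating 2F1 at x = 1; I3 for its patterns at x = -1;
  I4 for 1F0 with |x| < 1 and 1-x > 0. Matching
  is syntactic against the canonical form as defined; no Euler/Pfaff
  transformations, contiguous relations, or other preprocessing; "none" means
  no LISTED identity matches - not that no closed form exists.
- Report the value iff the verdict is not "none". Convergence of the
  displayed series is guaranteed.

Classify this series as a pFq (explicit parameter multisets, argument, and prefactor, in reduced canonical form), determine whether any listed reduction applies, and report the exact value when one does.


Key step: x = -\frac{4}{9} and the constant factors (prefactor 4/5) combine into one prefactor.
Term ratio: r(k) = -\frac{4}{9} * (k+\frac{2}{3}) (k+\frac{7}{4}) / [(k+2) (k+1)] ; factor over Q: parameters, x = -\frac{4}{9}, and C = \frac{4}{5}.

x = -\frac{4}{9} here; the reduced form reads 2F1, upper {\frac{2}{3}, \frac{7}{4}}, lower {2}, C = \frac{4}{5}. Verdict: none. No listed pattern accepts 2F1(\frac{2}{3}, \frac{7}{4}; 2; -\frac{4}{9}).


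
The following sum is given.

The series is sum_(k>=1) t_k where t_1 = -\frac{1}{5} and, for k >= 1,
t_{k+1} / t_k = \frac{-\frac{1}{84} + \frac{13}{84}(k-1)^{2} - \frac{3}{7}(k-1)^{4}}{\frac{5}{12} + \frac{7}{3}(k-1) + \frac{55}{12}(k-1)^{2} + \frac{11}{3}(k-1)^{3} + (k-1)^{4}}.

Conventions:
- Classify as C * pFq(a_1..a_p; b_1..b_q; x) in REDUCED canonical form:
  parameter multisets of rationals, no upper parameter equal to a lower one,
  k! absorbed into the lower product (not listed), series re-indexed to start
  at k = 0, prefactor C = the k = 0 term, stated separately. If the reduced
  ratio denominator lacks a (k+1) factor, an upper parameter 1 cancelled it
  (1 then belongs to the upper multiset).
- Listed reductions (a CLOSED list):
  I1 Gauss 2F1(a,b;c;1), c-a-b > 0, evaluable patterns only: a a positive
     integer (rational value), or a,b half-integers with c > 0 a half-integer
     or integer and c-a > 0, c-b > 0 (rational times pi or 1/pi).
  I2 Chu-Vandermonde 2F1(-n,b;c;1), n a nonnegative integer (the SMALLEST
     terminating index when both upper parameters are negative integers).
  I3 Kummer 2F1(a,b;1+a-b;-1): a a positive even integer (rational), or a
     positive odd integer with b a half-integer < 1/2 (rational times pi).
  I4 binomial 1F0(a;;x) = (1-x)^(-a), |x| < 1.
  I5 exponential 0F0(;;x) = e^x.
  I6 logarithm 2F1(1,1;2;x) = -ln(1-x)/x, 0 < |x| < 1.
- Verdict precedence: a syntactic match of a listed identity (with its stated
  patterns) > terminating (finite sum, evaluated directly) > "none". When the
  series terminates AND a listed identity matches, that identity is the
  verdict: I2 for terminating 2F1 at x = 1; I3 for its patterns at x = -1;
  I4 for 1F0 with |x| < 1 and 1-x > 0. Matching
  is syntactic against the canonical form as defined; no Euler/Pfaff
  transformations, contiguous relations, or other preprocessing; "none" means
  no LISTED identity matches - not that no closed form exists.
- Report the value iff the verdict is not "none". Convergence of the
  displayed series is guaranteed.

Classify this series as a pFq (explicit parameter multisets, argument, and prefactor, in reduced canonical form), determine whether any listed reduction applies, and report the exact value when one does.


This is -\frac{1}{5} * 3F2(-\frac{1}{2}, -\frac{1}{3}, \frac{1}{3}; \frac{1}{2}, \frac{5}{3}; -\frac{3}{7}) in reduced canonical form. Verdict: none - at argument -\frac{3}{7} the multisets {-\frac{1}{2}, -\frac{1}{3}, \frac{1}{3}} ; {\frac{1}{2}, \frac{5}{3}} match no listed identity.

Key step: with t_0 = -\frac{1}{5}, cancel k + 1/2 from the displayed ratio first; then C = -1/5, x = -3/7.
Term ratio: r(k) = -\frac{3}{7} * (k-\frac{1}{2}) (k-\frac{1}{3}) (k+\frac{1}{3}) / [(k+\frac{1}{2}) (k+\frac{5}{3}) (k+1)] ; factor over Q: parameters, x = -\frac{3}{7}, and C = -\frac{1}{5}.


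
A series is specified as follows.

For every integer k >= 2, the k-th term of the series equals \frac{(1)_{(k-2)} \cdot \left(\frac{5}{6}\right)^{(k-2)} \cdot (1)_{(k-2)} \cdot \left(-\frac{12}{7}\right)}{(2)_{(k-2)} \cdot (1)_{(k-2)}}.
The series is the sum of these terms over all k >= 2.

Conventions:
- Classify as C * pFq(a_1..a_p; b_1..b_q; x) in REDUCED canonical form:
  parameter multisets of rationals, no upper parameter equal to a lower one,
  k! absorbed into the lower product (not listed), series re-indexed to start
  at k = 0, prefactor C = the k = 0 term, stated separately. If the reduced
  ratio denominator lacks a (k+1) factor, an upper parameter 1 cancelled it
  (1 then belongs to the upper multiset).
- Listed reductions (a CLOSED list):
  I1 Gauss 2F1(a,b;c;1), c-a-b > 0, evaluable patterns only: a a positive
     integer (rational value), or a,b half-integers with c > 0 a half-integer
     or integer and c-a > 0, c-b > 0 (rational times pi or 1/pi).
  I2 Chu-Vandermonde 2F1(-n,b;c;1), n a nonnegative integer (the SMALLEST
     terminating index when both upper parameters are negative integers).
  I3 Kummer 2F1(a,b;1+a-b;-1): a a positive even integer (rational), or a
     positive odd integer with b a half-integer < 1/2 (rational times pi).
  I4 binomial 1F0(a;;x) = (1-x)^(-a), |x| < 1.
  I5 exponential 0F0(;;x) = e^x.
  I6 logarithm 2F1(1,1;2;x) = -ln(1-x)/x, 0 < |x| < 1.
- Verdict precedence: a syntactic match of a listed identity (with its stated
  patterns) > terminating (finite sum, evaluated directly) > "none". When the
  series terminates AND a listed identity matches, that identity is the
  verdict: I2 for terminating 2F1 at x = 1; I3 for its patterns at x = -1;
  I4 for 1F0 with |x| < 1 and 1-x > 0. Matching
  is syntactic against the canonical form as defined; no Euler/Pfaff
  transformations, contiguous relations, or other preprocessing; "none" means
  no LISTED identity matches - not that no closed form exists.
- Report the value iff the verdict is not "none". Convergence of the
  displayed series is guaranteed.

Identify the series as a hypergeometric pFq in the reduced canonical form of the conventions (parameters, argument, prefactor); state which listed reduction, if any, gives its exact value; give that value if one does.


Canonical form: C = -\frac{12}{7} times 2F1 with upper {1, 1}, lower {2}, x = \frac{5}{6}. Verdict: the I6 logarithm reduction fires (the logarithm: parameters (1,1;2), x = \frac{5}{6}). Value: \frac{72}{35} \cdot \ln\left(\frac{1}{6}\right).

Key step: with t_0 = -\frac{12}{7}, (1)_k (prefactor -12/7) is k! itself.
Term ratio: r(k) = \frac{5}{6} * (k+1) (k+1) / [(k+2) (k+1)] - rational in k, leading ratio \frac{5}{6}; with t_0 = -\frac{12}{7}, classification follows.


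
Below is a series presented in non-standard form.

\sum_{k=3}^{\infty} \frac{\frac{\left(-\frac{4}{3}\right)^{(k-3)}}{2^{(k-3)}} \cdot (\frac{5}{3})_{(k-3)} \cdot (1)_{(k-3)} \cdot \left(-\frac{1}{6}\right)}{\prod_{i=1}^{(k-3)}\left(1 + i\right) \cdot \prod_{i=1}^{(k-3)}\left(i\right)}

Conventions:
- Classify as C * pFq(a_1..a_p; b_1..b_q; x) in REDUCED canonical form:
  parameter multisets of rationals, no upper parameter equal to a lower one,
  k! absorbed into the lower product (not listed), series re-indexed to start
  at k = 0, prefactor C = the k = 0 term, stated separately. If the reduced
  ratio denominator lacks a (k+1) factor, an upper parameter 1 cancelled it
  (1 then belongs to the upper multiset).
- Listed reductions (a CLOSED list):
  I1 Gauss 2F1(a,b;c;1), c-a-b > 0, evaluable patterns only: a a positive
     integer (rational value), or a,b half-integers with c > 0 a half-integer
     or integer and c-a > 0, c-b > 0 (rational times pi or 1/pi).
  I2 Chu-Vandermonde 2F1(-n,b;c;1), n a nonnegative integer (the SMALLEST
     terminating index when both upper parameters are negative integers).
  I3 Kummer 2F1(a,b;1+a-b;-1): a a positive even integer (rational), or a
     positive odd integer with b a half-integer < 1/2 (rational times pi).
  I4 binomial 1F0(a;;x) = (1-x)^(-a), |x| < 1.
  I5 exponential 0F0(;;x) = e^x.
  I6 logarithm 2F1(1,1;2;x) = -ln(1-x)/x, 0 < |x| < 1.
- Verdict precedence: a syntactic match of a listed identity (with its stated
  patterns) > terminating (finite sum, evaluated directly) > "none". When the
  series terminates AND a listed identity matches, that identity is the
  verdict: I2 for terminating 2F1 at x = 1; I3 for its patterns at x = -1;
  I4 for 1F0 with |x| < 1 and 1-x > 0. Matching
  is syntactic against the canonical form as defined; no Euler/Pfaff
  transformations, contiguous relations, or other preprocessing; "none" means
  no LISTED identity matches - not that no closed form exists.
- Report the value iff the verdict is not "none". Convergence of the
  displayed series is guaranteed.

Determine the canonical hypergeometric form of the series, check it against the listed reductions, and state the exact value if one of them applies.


Structural cue: with t_0 = -\frac{1}{6}, the two k-th powers (C = -1/6) combine into one argument.
Adjacent-term ratio: r(k) = -\frac{2}{3} * (k+1) (k+\frac{5}{3}) / [(k+2) (k+1)] - rational in k. x = -\frac{2}{3}; t_0 = -\frac{1}{6}; negate the roots.

Reduced: x = -\frac{2}{3}, 2F1, upper = {1, \frac{5}{3}}, lower = {2}, C = -\frac{1}{6}. Verdict: none. A 2F1 with upper {1, \frac{5}{3}} fits none of I1-I6 at x = -\frac{2}{3}; the sum runs forever.


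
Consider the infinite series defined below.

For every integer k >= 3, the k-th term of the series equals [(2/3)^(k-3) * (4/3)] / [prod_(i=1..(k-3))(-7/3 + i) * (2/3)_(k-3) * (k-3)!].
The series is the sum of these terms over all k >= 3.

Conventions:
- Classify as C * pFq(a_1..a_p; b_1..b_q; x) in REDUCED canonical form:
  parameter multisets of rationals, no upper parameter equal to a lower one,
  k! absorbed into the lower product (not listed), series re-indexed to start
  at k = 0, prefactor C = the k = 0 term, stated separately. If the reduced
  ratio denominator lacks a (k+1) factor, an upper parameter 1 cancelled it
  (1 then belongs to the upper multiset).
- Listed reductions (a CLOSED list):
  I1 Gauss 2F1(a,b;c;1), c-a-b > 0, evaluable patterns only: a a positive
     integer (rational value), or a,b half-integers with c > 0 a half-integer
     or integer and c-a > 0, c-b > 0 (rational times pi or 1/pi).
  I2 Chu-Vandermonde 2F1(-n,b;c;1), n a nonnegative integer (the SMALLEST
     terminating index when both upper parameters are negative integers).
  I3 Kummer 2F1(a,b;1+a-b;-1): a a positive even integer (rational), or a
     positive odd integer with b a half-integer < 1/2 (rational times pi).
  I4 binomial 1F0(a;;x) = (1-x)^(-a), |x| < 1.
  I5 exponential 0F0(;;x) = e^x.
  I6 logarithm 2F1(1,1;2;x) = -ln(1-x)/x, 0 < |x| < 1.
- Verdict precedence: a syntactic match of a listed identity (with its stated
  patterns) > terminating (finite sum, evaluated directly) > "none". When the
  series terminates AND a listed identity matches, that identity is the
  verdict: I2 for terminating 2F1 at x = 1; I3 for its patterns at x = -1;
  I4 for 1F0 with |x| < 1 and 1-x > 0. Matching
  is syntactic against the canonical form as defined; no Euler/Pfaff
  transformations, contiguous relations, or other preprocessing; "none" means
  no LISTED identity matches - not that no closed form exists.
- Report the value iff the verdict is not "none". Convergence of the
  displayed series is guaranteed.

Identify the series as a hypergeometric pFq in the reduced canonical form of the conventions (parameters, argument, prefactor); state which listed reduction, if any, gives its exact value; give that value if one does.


At argument 2/3: a 0F2 with upper {-}, lower {-4/3, 2/3}, scaled by C = 4/3. Verdict: none - at argument 2/3 the multisets {-} ; {-4/3, 2/3} match no listed identity.

Key step: x = (2/3) and the lower running product (C = 4/3) is a rising factorial.
Adjacent-term ratio: r(k) = (2/3) * 1 / [(k-4/3) (k+2/3) (k+1)] - rational; roots negated = parameters, x = (2/3), C = 4/3.


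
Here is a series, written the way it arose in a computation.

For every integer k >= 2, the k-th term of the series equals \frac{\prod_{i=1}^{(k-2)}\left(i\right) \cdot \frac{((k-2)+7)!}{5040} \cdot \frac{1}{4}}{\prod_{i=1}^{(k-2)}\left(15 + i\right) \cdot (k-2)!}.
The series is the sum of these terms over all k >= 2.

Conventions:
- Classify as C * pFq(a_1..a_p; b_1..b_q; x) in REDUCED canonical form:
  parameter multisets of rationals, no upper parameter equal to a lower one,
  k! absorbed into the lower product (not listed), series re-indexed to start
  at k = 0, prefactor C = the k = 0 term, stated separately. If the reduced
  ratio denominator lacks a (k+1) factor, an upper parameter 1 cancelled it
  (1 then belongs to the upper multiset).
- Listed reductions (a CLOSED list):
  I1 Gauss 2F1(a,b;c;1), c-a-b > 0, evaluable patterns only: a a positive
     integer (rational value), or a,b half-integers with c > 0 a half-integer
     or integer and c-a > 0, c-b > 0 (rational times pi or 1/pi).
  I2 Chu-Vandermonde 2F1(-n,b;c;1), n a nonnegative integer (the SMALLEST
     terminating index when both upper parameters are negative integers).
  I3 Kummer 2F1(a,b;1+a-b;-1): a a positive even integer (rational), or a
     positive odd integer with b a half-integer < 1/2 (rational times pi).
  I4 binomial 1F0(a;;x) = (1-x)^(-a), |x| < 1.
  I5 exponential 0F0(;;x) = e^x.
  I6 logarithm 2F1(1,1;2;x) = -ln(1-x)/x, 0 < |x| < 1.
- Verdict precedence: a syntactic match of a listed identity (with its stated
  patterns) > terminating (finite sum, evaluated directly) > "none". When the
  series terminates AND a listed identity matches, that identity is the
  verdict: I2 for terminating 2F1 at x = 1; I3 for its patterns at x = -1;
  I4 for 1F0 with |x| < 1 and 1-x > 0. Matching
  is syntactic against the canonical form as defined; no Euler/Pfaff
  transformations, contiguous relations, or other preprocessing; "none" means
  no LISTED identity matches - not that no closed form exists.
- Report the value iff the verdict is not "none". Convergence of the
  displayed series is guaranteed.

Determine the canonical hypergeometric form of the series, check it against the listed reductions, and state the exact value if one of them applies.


Prefactor \frac{1}{4}, argument 1: 2F1 with upper {1, 8} over lower {16}. Verdict: Gauss's theorem (I1) matches (x = 1: the Gamma ratio telescopes since c-a-b = 7 > 0 and a = 1 in Z>0). Its exact value is \frac{15}{28}.

The tell: from the first term \frac{1}{4}: the lower running product (prefactor 1/4) is a rising factorial.
Step ratio: r(k) = 1 * (k+1) (k+8) / [(k+16) (k+1)] - rational in k. x = 1; t_0 = \frac{1}{4}; negate the roots.


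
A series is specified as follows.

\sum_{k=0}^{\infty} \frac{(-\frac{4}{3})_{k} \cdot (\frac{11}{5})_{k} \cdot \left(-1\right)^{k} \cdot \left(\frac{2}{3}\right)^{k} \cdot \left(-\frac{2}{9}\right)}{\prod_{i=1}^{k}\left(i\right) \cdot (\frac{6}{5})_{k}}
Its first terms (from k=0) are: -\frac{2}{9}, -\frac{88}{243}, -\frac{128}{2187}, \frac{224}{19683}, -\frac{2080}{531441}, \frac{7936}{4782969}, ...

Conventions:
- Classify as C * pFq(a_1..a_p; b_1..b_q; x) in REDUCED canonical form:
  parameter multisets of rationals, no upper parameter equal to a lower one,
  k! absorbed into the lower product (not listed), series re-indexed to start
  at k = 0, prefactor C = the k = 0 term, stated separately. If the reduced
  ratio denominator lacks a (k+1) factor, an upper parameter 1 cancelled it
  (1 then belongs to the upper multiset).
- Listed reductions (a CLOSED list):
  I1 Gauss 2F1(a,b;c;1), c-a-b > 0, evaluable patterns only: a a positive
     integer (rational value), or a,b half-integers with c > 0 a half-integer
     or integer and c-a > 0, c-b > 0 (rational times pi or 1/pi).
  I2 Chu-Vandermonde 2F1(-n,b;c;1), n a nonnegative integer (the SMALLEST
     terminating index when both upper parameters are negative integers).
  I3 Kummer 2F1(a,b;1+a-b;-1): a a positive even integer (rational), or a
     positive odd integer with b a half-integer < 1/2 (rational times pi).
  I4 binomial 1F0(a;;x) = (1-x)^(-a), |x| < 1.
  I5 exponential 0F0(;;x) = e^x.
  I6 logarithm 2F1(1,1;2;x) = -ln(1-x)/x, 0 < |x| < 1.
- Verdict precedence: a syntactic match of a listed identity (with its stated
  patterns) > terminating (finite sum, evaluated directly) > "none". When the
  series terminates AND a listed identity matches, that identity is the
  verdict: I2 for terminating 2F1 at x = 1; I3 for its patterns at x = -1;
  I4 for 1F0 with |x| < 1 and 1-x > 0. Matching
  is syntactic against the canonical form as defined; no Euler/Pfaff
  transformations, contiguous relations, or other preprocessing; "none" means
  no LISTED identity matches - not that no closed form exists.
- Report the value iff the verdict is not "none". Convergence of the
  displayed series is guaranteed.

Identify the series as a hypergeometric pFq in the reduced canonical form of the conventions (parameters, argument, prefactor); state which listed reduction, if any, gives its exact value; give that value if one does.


Classification (C = -\frac{2}{9}): 2F1 with upper {-\frac{4}{3}, \frac{11}{5}}, lower {\frac{6}{5}}, argument x = -\frac{2}{3}. Verdict: none here - no I1-I6 shape fits x = -\frac{2}{3} with lower {\frac{6}{5}}.

First insight: t_0 being -\frac{2}{9}, the (-1)^k factor (C = -2/9) folds into the argument's sign.
Term ratio: r(k) = -\frac{2}{3} * (k-\frac{4}{3}) (k+\frac{11}{5}) / [(k+\frac{6}{5}) (k+1)] - rational; roots negated = parameters, x = -\frac{2}{3}, C = -\frac{2}{9}.


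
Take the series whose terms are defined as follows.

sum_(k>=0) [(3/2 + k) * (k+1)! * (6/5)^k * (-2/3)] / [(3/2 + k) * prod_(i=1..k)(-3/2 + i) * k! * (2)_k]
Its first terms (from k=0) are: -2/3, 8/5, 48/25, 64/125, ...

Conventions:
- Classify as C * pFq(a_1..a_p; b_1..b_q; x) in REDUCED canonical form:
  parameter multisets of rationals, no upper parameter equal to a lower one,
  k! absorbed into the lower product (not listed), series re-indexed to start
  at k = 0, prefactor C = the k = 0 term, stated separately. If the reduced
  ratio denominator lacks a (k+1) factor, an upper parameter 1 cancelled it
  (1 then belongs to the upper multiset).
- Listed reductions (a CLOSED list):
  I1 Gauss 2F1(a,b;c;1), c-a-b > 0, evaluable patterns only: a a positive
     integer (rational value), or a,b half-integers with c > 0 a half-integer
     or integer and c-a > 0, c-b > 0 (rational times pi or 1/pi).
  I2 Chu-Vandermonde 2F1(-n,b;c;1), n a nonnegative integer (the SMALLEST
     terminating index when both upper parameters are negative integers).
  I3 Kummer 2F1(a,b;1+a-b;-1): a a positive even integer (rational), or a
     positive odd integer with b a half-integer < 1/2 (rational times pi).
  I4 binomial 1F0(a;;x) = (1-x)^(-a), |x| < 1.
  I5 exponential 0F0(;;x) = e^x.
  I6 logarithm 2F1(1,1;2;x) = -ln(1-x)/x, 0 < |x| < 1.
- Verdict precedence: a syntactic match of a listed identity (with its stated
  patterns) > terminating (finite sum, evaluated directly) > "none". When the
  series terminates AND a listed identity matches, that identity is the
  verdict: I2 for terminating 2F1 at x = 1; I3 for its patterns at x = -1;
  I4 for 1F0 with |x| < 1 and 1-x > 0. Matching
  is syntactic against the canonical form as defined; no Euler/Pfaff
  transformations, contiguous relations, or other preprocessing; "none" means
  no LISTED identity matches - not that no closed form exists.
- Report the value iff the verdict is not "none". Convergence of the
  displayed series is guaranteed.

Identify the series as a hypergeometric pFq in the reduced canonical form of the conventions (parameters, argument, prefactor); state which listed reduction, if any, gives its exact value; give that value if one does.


This is -2/3 * 0F1(-; -1/2; 6/5) in reduced canonical form. Verdict: none. Every listed pattern misses the 0F1 form at 6/5, upper {-}.

Key step: x = (6/5) and the lower running product (prefactor -2/3) is a rising factorial.
Ratio: r(k) = (6/5) * 1 / [(k-1/2) (k+1)] - poly over poly, x = (6/5) from leading terms; C = -2/3 at k = 0.


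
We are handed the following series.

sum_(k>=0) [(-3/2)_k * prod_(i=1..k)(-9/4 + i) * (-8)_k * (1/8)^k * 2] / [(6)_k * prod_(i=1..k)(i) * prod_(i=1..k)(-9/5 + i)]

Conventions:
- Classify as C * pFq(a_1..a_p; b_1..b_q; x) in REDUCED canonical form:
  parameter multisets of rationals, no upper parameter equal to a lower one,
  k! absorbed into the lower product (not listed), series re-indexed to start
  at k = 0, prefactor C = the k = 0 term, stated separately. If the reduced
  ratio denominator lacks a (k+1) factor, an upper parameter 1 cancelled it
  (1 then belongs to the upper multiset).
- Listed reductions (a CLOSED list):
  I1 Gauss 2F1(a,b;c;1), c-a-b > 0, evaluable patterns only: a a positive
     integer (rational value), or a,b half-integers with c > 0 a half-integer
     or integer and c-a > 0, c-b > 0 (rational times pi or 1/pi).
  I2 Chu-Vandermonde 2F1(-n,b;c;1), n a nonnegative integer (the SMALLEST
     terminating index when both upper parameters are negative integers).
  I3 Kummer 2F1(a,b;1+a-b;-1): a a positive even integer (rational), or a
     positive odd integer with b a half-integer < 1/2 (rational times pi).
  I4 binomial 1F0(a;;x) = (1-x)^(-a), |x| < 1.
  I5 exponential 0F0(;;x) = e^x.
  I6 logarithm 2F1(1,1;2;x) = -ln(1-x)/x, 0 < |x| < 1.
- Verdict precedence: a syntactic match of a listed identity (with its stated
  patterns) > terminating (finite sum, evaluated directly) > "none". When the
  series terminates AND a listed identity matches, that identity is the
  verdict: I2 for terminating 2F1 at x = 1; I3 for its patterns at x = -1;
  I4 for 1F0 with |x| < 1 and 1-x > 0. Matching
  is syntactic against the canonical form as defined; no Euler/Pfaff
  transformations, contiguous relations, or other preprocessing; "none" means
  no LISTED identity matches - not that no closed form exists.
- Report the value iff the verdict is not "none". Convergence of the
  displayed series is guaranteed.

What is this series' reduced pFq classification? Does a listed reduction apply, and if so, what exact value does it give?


At argument 1/8: a 3F2 with upper {-8, -3/2, -5/4}, lower {-4/5, 6}, scaled by C = 2. Verdict: terminating. (-8)_k vanishes past k = 8, leaving a 9-term sum, computed directly. Its exact value is 2193393298019785181305171/797300560667855812558848.

First insight: x = (1/8) and the product of the first k integers (C = 2) is k!.
Term ratio: r(k) = (1/8) * (k-8) (k-3/2) (k-5/4) / [(k-4/5) (k+6) (k+1)] - rational; roots negated = parameters, x = (1/8), C = 2.


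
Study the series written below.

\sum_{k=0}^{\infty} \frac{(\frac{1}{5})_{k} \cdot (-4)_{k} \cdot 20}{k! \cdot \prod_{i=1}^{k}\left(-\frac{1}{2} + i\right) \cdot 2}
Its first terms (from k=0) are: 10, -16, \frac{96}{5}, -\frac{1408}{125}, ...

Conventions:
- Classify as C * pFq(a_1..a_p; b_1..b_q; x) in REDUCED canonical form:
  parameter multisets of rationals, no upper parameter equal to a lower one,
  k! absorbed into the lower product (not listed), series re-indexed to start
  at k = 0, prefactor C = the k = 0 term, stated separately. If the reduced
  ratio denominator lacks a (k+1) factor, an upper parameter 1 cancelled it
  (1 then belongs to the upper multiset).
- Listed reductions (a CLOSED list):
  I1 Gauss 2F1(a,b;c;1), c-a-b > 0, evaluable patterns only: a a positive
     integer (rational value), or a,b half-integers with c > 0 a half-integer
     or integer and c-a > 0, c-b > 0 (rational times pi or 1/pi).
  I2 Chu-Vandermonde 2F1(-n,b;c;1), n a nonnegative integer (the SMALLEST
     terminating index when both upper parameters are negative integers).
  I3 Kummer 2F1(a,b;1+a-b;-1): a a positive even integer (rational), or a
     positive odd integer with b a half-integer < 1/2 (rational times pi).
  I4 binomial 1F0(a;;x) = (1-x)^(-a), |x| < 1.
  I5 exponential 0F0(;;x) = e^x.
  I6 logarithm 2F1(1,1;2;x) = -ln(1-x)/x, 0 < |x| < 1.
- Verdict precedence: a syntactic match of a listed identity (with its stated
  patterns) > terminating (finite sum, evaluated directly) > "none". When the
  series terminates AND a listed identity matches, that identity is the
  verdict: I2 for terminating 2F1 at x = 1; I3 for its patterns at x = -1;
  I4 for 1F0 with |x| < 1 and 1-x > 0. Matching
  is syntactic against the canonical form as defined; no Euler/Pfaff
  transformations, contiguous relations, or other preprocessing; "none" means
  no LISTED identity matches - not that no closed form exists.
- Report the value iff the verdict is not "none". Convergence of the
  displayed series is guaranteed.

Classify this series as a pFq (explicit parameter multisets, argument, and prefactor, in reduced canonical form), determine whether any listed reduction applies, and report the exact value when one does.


Structural cue: t_0 = 10 here, and the lower running product (C = 10) is a rising factorial.
Term ratio: r(k) = 1 * (k-4) (k+\frac{1}{5}) / [(k+\frac{1}{2}) (k+1)] - poly over poly, x = 1 from leading terms; C = 10 at k = 0.

With C = 10: the canonical form is 2F1(-4, \frac{1}{5}; \frac{1}{2}; 1). Verdict: Chu-Vandermonde (I2) fires (terminating 2F1 at x = 1 with n = 4, b = 1/5, c = \frac{1}{2}). Exact value: \frac{19734}{4375}.
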